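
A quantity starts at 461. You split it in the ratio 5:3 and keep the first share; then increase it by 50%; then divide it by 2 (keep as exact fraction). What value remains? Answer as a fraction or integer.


Start with 461.
Step 1: Split 5:3, first share = 461 * 5/8 = 2305/8
Step 2: Increase by 50%: 2305/8 * 150/100 = 6915/16
Step 3: Divide by 2: 6915/16 / 2 = 6915/32
Final result = 6915/32

6915/32


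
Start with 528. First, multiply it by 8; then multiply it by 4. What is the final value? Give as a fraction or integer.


Start with 528.
Step 1: Multiply by 8: 528 * 8 = 4224
Step 2: Multiply by 4: 4224 * 4 = 16896
Final result = 16896

16896


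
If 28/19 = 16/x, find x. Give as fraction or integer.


Setting up: 28/19 = 16/x
Cross multiply: 28 * x = 19 * 16
28x = 304
x = 304/28
x = 76/7

76/7


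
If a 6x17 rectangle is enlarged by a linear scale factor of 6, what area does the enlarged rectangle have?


Original dimensions: 6 x 17
Enlargement factor = 6
New width = 6 * 6 = 36
New height = 17 * 6 = 102
New area = 36 * 102 = 3672

3672


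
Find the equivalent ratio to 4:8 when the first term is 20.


Original ratio: 4:8
First term target: 20
Scale factor = 20 / 4 = 5
Multiply second term: 8 * 5 = 40
Equivalent ratio = 20:40

20:40


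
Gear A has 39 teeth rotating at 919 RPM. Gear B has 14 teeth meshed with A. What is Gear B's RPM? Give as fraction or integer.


Gear ratio: teeth_A * RPM_A = teeth_B * RPM_B
39 * 919 = 14 * RPM_B
35841 = 14 * RPM_B
RPM_B = 35841 / 14
RPM_B = 35841/14

35841/14


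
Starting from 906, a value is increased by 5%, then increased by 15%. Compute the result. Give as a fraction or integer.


Start: 906
Step 1: increase by 5% => multiply by 105/100
  906 * 105/100 = 9513/10
Step 2: increase by 15% => multiply by 115/100
  9513/10 * 115/100 = 218799/200
Final value = 218799/200

218799/200


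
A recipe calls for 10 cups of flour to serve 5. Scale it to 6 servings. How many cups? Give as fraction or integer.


Original: 10 cups for 5 servings
Target servings = 6
Scaling factor = 6/5
New amount = 10 * 6/5
= 60/5
= 12 cups

12


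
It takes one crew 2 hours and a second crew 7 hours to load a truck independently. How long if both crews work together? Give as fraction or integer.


Rate of A = 1/2 job per hour
Rate of B = 1/7 job per hour
Combined rate = 1/2 + 1/7
Find common denominator: (7 + 2)/(2*7) = 9/14
Combined rate = 9/14 job per hour
Time together = 1 / (9/14) = 14/9 hours

14/9


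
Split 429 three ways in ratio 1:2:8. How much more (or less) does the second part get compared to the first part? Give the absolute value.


Total parts = 1 + 2 + 8 = 11
Value per part = 429 / 11 = 39
Shares: 1*39=39, 2*39=78, 8*39=312
Second share = 78, first share = 39
Difference = |78 - 39| = 39

39


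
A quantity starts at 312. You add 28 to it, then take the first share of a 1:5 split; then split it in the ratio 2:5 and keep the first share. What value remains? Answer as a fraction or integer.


Start with 312.
Step 1: Add 28: 312+28=340; split 1:5 first = 340*1/6 = 170/3
Step 2: Split 2:5, first share = 170/3 * 2/7 = 340/21
Final result = 340/21

340/21


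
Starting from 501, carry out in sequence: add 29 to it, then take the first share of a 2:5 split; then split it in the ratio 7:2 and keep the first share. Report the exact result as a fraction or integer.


Start with 501.
Step 1: Add 29: 501+29=530; split 2:5 first = 530*2/7 = 1060/7
Step 2: Split 7:2, first share = 1060/7 * 7/9 = 1060/9
Final result = 1060/9

1060/9


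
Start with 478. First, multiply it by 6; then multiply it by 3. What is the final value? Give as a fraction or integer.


Start with 478.
Step 1: Multiply by 6: 478 * 6 = 2868
Step 2: Multiply by 3: 2868 * 3 = 8604
Final result = 8604

8604


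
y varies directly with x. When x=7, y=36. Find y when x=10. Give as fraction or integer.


Direct proportion: y = kx
Find k: k = 36/7 = 36/7
Compute y at x=10: y = 36/7 * 10
y = 360/7

360/7


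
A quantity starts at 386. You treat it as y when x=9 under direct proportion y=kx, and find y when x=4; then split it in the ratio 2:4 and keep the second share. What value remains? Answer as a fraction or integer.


Start with 386.
Step 1: Direct prop: k = (386)/9; new y = k*4 = 386*4/9 = 1544/9
Step 2: Split 2:4, second share = 1544/9 * 4/6 = 3088/27
Final result = 3088/27

3088/27


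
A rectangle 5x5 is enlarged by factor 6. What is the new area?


Original dimensions: 5 x 5
Enlargement factor = 6
New width = 5 * 6 = 30
New height = 5 * 6 = 30
New area = 30 * 30 = 900

900


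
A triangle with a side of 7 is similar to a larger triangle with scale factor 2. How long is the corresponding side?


Similar triangles have proportional sides
Scale factor = 2
Smaller side = 7
Corresponding larger side = 7 * 2
= 14

14


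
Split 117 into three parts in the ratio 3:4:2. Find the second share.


Ratio = 3:4:2
Total parts = 3 + 4 + 2 = 9
Value per part = 117 / 9 = 13
First share = 3 * 13 = 39
Middle share = 4 * 13 = 52
Third share = 2 * 13 = 26

52


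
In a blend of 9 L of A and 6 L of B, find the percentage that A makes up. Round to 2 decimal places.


Volume of A = 9 L
Volume of B = 6 L
Total volume = 9 + 6 = 15 L
Percentage of A = (9/15) * 100
= 60.00%

60.00


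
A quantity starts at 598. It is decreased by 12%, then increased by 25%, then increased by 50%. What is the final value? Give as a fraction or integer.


Start: 598
Step 1: decrease by 12% => multiply by 88/100
  598 * 88/100 = 13156/25
Step 2: increase by 25% => multiply by 125/100
  13156/25 * 125/100 = 3289/5
Step 3: increase by 50% => multiply by 150/100
  3289/5 * 150/100 = 9867/10
Final value = 9867/10

9867/10


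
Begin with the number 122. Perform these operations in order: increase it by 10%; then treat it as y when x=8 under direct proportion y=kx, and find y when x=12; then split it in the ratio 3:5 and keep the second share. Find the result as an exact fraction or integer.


Start with 122.
Step 1: Increase by 10%: 122 * 110/100 = 671/5
Step 2: Direct prop: k = (671/5)/8; new y = k*12 = 671/5*12/8 = 2013/10
Step 3: Split 3:5, second share = 2013/10 * 5/8 = 2013/16
Final result = 2013/16

2013/16


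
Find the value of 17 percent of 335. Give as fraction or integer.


Compute 17% of 335
Convert percentage: 17% = 17/100
Multiply: 335 * 17/100
= 5695/100
= 1139/20

1139/20


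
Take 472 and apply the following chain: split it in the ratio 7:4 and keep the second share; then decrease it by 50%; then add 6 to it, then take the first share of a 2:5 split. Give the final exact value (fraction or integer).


Start with 472.
Step 1: Split 7:4, second share = 472 * 4/11 = 1888/11
Step 2: Decrease by 50%: 1888/11 * 50/100 = 944/11
Step 3: Add 6: 944/11+6=1010/11; split 2:5 first = 1010/11*2/7 = 2020/77
Final result = 2020/77

2020/77


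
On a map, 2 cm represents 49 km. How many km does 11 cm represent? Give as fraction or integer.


Map scale: 2 cm = 49 km
Measured distance on map = 11 cm
Set up proportion: 11 * 49 / 2
= 539 / 2
= 539/2 km

539/2


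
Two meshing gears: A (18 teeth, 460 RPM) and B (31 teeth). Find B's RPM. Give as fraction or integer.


Gear ratio: teeth_A * RPM_A = teeth_B * RPM_B
18 * 460 = 31 * RPM_B
8280 = 31 * RPM_B
RPM_B = 8280 / 31
RPM_B = 8280/31

8280/31


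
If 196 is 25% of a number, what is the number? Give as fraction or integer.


Given: 196 is 25% of the whole
Set up: 196 = 25/100 * whole
whole = 196 * 100 / 25
whole = 19600 / 25
whole = 784

784


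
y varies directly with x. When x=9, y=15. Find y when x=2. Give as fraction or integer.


Direct proportion: y = kx
Find k: k = 15/9 = 5/3
Compute y at x=2: y = 5/3 * 2
y = 10/3

10/3


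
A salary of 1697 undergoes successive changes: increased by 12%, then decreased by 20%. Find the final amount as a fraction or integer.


Start: 1697
Step 1: increase by 12% => multiply by 112/100
  1697 * 112/100 = 47516/25
Step 2: decrease by 20% => multiply by 80/100
  47516/25 * 80/100 = 190064/125
Final value = 190064/125

190064/125


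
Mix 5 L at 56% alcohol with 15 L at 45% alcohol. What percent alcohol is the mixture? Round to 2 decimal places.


Solute in mixture 1 = 56% of 5 L = 5*56/100 = 14/5 L
Solute in mixture 2 = 45% of 15 L = 15*45/100 = 27/4 L
Total solute = 14/5 + 27/4 = 191/20 L
Total volume = 5 + 15 = 20 L
Final concentration = 191/20/20 * 100 = 47.75%

47.75


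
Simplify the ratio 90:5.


Find GCD(90, 5)
GCD = 5
Divide both by 5: 90/5 = 18, 5/5 = 1
Simplified ratio = 18:1

18:1


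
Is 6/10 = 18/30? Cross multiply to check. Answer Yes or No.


Cross multiply to check 6/10 = 18/30
Left cross product: 6 * 30 = 180
Right cross product: 10 * 18 = 180
180 = 180
Equal, so proportions match => Yes

Yes


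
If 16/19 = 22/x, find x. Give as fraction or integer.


Setting up: 16/19 = 22/x
Cross multiply: 16 * x = 19 * 22
16x = 418
x = 418/16
x = 209/8

209/8


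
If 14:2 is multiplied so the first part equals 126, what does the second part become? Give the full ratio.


Original ratio: 14:2
First term target: 126
Scale factor = 126 / 14 = 9
Multiply second term: 2 * 9 = 18
Equivalent ratio = 126:18

126:18


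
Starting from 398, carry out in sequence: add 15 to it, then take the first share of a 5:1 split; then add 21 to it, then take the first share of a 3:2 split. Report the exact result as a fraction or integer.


Start with 398.
Step 1: Add 15: 398+15=413; split 5:1 first = 413*5/6 = 2065/6
Step 2: Add 21: 2065/6+21=2191/6; split 3:2 first = 2191/6*3/5 = 2191/10
Final result = 2191/10

2191/10


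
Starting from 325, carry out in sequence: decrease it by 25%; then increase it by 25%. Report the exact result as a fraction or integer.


Start with 325.
Step 1: Decrease by 25%: 325 * 75/100 = 975/4
Step 2: Increase by 25%: 975/4 * 125/100 = 4875/16
Final result = 4875/16

4875/16


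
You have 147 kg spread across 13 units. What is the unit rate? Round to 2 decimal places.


Total kg = 147
Number of units = 13
Unit rate = 147 / 13
= 11.31 kg per unit

11.31


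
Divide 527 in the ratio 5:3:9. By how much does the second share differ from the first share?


Total parts = 5 + 3 + 9 = 17
Value per part = 527 / 17 = 31
Shares: 5*31=155, 3*31=93, 9*31=279
Second share = 93, first share = 155
Difference = |93 - 155| = 62

62


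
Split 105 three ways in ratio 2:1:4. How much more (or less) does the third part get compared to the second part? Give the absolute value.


Total parts = 2 + 1 + 4 = 7
Value per part = 105 / 7 = 15
Shares: 2*15=30, 1*15=15, 4*15=60
Third share = 60, second share = 15
Difference = |60 - 15| = 45

45


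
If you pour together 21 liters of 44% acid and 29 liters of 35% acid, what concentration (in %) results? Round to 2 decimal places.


Solute in mixture 1 = 44% of 21 L = 21*44/100 = 231/25 L
Solute in mixture 2 = 35% of 29 L = 29*35/100 = 203/20 L
Total solute = 231/25 + 203/20 = 1939/100 L
Total volume = 21 + 29 = 50 L
Final concentration = 1939/100/50 * 100 = 38.78%

38.78


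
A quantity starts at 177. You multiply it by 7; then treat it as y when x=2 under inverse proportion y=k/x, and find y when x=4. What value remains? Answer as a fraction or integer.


Start with 177.
Step 1: Multiply by 7: 177 * 7 = 1239
Step 2: Inverse prop: k = (1239)*2; new y = k/4 = 1239*2/4 = 1239/2
Final result = 1239/2

1239/2


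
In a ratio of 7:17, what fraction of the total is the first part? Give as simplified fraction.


Total parts = 7 + 17 = 24
First part fraction = 7/24
Simplify: 7/24 = 7/24

7/24


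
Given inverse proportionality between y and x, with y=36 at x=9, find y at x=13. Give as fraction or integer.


Inverse proportion: y = k/x
Find k: k = 9 * 36 = 324
Compute y at x=13: y = 324/13
y = 324/13

324/13


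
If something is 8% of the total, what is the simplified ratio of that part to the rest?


Part = 8%, Remainder = 92%
Ratio = 8:92
GCD(8, 92) = 4
Simplify: 2:23 = 2:23

2:23


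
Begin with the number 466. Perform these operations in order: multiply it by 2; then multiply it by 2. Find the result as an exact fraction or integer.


Start with 466.
Step 1: Multiply by 2: 466 * 2 = 932
Step 2: Multiply by 2: 932 * 2 = 1864
Final result = 1864

1864


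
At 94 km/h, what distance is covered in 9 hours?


Using distance = speed * time
Speed = 94 km/h
Time = 9 hours
Distance = 94 * 9
= 846 km

846


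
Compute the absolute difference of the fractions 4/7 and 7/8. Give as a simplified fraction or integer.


Simplify: 4/7 = 4/7 and 7/8 = 7/8
Find common denominator: LCD = 56
Convert: 32/56 and 49/56
Difference = |32 - 49|/56 = 17/56
Simplified = 17/56

17/56


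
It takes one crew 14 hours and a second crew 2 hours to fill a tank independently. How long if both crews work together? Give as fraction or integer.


Rate of A = 1/14 job per hour
Rate of B = 1/2 job per hour
Combined rate = 1/14 + 1/2
Find common denominator: (2 + 14)/(14*2) = 16/28
Combined rate = 4/7 job per hour
Time together = 1 / (4/7) = 7/4 hours

7/4


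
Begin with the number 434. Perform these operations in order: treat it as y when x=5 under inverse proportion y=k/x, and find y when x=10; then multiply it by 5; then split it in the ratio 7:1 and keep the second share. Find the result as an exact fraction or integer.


Start with 434.
Step 1: Inverse prop: k = (434)*5; new y = k/10 = 434*5/10 = 217
Step 2: Multiply by 5: 217 * 5 = 1085
Step 3: Split 7:1, second share = 1085 * 1/8 = 1085/8
Final result = 1085/8

1085/8


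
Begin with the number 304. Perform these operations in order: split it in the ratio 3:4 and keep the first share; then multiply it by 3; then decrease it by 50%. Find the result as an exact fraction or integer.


Start with 304.
Step 1: Split 3:4, first share = 304 * 3/7 = 912/7
Step 2: Multiply by 3: 912/7 * 3 = 2736/7
Step 3: Decrease by 50%: 2736/7 * 50/100 = 1368/7
Final result = 1368/7

1368/7


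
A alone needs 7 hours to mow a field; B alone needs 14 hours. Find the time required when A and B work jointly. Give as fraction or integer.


Rate of A = 1/7 job per hour
Rate of B = 1/14 job per hour
Combined rate = 1/7 + 1/14
Find common denominator: (14 + 7)/(7*14) = 21/98
Combined rate = 3/14 job per hour
Time together = 1 / (3/14) = 14/3 hours

14/3


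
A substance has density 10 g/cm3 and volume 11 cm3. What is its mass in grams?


Using mass = density * volume
Density = 10 g/cm3
Volume = 11 cm3
Mass = 10 * 11
= 110 g

110


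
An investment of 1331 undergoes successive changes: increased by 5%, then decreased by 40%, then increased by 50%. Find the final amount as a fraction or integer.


Start: 1331
Step 1: increase by 5% => multiply by 105/100
  1331 * 105/100 = 27951/20
Step 2: decrease by 40% => multiply by 60/100
  27951/20 * 60/100 = 83853/100
Step 3: increase by 50% => multiply by 150/100
  83853/100 * 150/100 = 251559/200
Final value = 251559/200

251559/200


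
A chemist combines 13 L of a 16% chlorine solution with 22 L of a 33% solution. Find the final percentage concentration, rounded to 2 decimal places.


Solute in mixture 1 = 16% of 13 L = 13*16/100 = 52/25 L
Solute in mixture 2 = 33% of 22 L = 22*33/100 = 363/50 L
Total solute = 52/25 + 363/50 = 467/50 L
Total volume = 13 + 22 = 35 L
Final concentration = 467/50/35 * 100 = 26.69%

26.69


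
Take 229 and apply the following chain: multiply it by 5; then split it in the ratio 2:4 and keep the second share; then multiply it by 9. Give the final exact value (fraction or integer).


Start with 229.
Step 1: Multiply by 5: 229 * 5 = 1145
Step 2: Split 2:4, second share = 1145 * 4/6 = 2290/3
Step 3: Multiply by 9: 2290/3 * 9 = 6870
Final result = 6870

6870


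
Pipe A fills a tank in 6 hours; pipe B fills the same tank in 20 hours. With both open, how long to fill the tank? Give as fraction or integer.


Rate of A = 1/6 job per hour
Rate of B = 1/20 job per hour
Combined rate = 1/6 + 1/20
Find common denominator: (20 + 6)/(6*20) = 26/120
Combined rate = 13/60 job per hour
Time together = 1 / (13/60) = 60/13 hours

60/13


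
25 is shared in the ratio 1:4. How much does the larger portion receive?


Total parts = 1 + 4 = 5
Value per part = 25 / 5 = 5
First share = 1 * 5 = 5
Second share = 4 * 5 = 20
Larger share = 20

20


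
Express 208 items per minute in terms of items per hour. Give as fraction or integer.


Converting from per minute to per hour
Rate = 208 items per minute
Multiply by 60: 208 * 60
= 12480 items per hour

12480


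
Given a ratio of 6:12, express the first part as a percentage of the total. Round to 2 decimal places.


Total parts = 6 + 12 = 18
First part fraction = 6/18
Percentage = (6/18) * 100
= 0.333333 * 100
= 33.33%

33.33


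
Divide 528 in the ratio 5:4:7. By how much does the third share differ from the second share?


Total parts = 5 + 4 + 7 = 16
Value per part = 528 / 16 = 33
Shares: 5*33=165, 4*33=132, 7*33=231
Third share = 231, second share = 132
Difference = |231 - 132| = 99

99


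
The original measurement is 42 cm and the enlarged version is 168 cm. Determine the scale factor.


Original length = 42 cm
Scaled length = 168 cm
Scale factor = 168 / 42
= 4

4


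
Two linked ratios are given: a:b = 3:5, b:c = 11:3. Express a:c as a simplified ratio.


Given a:b = 3:5 and b:c = 11:3
Make b consistent. Multiply first ratio by 11: a:b = 33:55
Multiply second ratio by 5: b:c = 55:15
Now b = 55 in both, so a:b:c = 33:55:15
Therefore a:c = 33:15
Simplify by GCD: a:c = 11:5

11:5


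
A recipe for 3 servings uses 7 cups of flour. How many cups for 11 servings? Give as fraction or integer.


Original: 7 cups for 3 servings
Target servings = 11
Scaling factor = 11/3
New amount = 7 * 11/3
= 77/3
= 77/3 cups

77/3


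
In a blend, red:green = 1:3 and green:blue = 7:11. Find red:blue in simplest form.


Given a:b = 1:3 and b:c = 7:11
Make b consistent. Multiply first ratio by 7: a:b = 7:21
Multiply second ratio by 3: b:c = 21:33
Now b = 21 in both, so a:b:c = 7:21:33
Therefore a:c = 7:33
Simplify by GCD: a:c = 7:33

7:33


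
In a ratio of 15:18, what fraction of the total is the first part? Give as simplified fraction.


Total parts = 15 + 18 = 33
First part fraction = 15/33
Simplify: 15/33 = 5/11

5/11


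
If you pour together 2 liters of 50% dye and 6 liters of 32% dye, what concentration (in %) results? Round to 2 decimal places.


Solute in mixture 1 = 50% of 2 L = 2*50/100 = 1 L
Solute in mixture 2 = 32% of 6 L = 6*32/100 = 48/25 L
Total solute = 1 + 48/25 = 73/25 L
Total volume = 2 + 6 = 8 L
Final concentration = 73/25/8 * 100 = 36.50%

36.50


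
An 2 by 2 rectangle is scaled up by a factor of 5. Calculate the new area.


Original dimensions: 2 x 2
Enlargement factor = 5
New width = 2 * 5 = 10
New height = 2 * 5 = 10
New area = 10 * 10 = 100

100


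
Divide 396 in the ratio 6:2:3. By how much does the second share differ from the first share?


Total parts = 6 + 2 + 3 = 11
Value per part = 396 / 11 = 36
Shares: 6*36=216, 2*36=72, 3*36=108
Second share = 72, first share = 216
Difference = |72 - 216| = 144

144


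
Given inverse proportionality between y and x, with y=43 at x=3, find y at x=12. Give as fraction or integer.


Inverse proportion: y = k/x
Find k: k = 3 * 43 = 129
Compute y at x=12: y = 129/12
y = 43/4

43/4


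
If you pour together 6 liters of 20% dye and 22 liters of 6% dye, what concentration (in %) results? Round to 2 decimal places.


Solute in mixture 1 = 20% of 6 L = 6*20/100 = 6/5 L
Solute in mixture 2 = 6% of 22 L = 22*6/100 = 33/25 L
Total solute = 6/5 + 33/25 = 63/25 L
Total volume = 6 + 22 = 28 L
Final concentration = 63/25/28 * 100 = 9.00%

9.00


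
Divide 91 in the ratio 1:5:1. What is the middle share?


Ratio = 1:5:1
Total parts = 1 + 5 + 1 = 7
Value per part = 91 / 7 = 13
First share = 1 * 13 = 13
Middle share = 5 * 13 = 65
Third share = 1 * 13 = 13

65


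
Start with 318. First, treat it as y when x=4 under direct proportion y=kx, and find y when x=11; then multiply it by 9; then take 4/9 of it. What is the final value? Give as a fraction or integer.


Start with 318.
Step 1: Direct prop: k = (318)/4; new y = k*11 = 318*11/4 = 1749/2
Step 2: Multiply by 9: 1749/2 * 9 = 15741/2
Step 3: Take 4/9: 15741/2 * 4/9 = 3498
Final result = 3498

3498


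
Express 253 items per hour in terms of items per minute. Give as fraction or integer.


Converting from per hour to per minute
Rate = 253 items per hour
Divide by 60: 253/60
= 253/60 items per minute

253/60


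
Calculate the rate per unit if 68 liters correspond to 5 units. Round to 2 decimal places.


Total liters = 68
Number of units = 5
Unit rate = 68 / 5
= 13.60 liters per unit

13.60


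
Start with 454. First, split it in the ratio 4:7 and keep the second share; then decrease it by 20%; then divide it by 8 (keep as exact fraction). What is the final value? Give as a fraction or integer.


Start with 454.
Step 1: Split 4:7, second share = 454 * 7/11 = 3178/11
Step 2: Decrease by 20%: 3178/11 * 80/100 = 12712/55
Step 3: Divide by 8: 12712/55 / 8 = 1589/55
Final result = 1589/55

1589/55


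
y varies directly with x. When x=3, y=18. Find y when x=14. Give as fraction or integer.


Direct proportion: y = kx
Find k: k = 18/3 = 6
Compute y at x=14: y = 6 * 14
y = 84

84


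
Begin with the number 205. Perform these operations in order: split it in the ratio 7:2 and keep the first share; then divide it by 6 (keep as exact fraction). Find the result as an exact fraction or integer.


Start with 205.
Step 1: Split 7:2, first share = 205 * 7/9 = 1435/9
Step 2: Divide by 6: 1435/9 / 6 = 1435/54
Final result = 1435/54

1435/54


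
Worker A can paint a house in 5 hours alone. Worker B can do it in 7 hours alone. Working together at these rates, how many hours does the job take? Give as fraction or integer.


Rate of A = 1/5 job per hour
Rate of B = 1/7 job per hour
Combined rate = 1/5 + 1/7
Find common denominator: (7 + 5)/(5*7) = 12/35
Combined rate = 12/35 job per hour
Time together = 1 / (12/35) = 35/12 hours

35/12


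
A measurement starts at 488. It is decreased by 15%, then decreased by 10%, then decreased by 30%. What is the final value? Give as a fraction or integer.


Start: 488
Step 1: decrease by 15% => multiply by 85/100
  488 * 85/100 = 2074/5
Step 2: decrease by 10% => multiply by 90/100
  2074/5 * 90/100 = 9333/25
Step 3: decrease by 30% => multiply by 70/100
  9333/25 * 70/100 = 65331/250
Final value = 65331/250

65331/250


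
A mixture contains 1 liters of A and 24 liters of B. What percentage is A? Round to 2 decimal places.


Volume of A = 1 L
Volume of B = 24 L
Total volume = 1 + 24 = 25 L
Percentage of A = (1/25) * 100
= 4.00%

4.00


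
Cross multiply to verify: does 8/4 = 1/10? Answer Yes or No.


Cross multiply to check 8/4 = 1/10
Left cross product: 8 * 10 = 80
Right cross product: 4 * 1 = 4
80 != 4
Not equal, so proportions differ => No

No


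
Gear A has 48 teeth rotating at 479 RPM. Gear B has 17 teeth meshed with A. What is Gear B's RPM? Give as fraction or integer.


Gear ratio: teeth_A * RPM_A = teeth_B * RPM_B
48 * 479 = 17 * RPM_B
22992 = 17 * RPM_B
RPM_B = 22992 / 17
RPM_B = 22992/17

22992/17


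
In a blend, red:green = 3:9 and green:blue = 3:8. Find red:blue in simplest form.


Given a:b = 3:9 and b:c = 3:8
Make b consistent. Multiply first ratio by 3: a:b = 9:27
Multiply second ratio by 9: b:c = 27:72
Now b = 27 in both, so a:b:c = 9:27:72
Therefore a:c = 9:72
Simplify by GCD: a:c = 1:8

1:8


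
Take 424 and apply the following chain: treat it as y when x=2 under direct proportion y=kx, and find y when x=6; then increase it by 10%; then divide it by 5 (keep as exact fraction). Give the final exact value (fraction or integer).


Start with 424.
Step 1: Direct prop: k = (424)/2; new y = k*6 = 424*6/2 = 1272
Step 2: Increase by 10%: 1272 * 110/100 = 6996/5
Step 3: Divide by 5: 6996/5 / 5 = 6996/25
Final result = 6996/25

6996/25


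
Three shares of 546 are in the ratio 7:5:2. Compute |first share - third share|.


Total parts = 7 + 5 + 2 = 14
Value per part = 546 / 14 = 39
Shares: 7*39=273, 5*39=195, 2*39=78
First share = 273, third share = 78
Difference = |273 - 78| = 195

195


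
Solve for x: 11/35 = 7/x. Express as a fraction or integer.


Setting up: 11/35 = 7/x
Cross multiply: 11 * x = 35 * 7
11x = 245
x = 245/11
x = 245/11

245/11


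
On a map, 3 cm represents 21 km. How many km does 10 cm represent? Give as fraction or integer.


Map scale: 3 cm = 21 km
Measured distance on map = 10 cm
Set up proportion: 10 * 21 / 3
= 210 / 3
= 70 km

70


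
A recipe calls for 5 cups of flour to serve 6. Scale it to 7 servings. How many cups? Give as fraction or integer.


Original: 5 cups for 6 servings
Target servings = 7
Scaling factor = 7/6
New amount = 5 * 7/6
= 35/6
= 35/6 cups

35/6


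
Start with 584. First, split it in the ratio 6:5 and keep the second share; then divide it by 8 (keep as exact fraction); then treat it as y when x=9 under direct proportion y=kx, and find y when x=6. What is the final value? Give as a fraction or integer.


Start with 584.
Step 1: Split 6:5, second share = 584 * 5/11 = 2920/11
Step 2: Divide by 8: 2920/11 / 8 = 365/11
Step 3: Direct prop: k = (365/11)/9; new y = k*6 = 365/11*6/9 = 730/33
Final result = 730/33

730/33


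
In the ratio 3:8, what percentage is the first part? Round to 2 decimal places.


Total parts = 3 + 8 = 11
First part fraction = 3/11
Percentage = (3/11) * 100
= 0.272727 * 100
= 27.27%

27.27


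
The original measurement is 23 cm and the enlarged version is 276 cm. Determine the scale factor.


Original length = 23 cm
Scaled length = 276 cm
Scale factor = 276 / 23
= 12

12


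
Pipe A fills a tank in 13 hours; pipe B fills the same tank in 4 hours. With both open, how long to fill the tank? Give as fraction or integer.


Rate of A = 1/13 job per hour
Rate of B = 1/4 job per hour
Combined rate = 1/13 + 1/4
Find common denominator: (4 + 13)/(13*4) = 17/52
Combined rate = 17/52 job per hour
Time together = 1 / (17/52) = 52/17 hours

52/17


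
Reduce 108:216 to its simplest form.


Find GCD(108, 216)
GCD = 108
Divide both by 108: 108/108 = 1, 216/108 = 2
Simplified ratio = 1:2

1:2


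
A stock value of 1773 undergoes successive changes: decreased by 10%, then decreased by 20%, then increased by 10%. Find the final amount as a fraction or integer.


Start: 1773
Step 1: decrease by 10% => multiply by 90/100
  1773 * 90/100 = 15957/10
Step 2: decrease by 20% => multiply by 80/100
  15957/10 * 80/100 = 31914/25
Step 3: increase by 10% => multiply by 110/100
  31914/25 * 110/100 = 175527/125
Final value = 175527/125

175527/125


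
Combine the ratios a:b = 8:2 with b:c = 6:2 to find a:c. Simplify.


Given a:b = 8:2 and b:c = 6:2
Make b consistent. Multiply first ratio by 6: a:b = 48:12
Multiply second ratio by 2: b:c = 12:4
Now b = 12 in both, so a:b:c = 48:12:4
Therefore a:c = 48:4
Simplify by GCD: a:c = 12:1

12:1


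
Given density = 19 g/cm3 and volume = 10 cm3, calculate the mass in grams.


Using mass = density * volume
Density = 19 g/cm3
Volume = 10 cm3
Mass = 19 * 10
= 190 g

190


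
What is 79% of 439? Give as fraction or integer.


Compute 79% of 439
Convert percentage: 79% = 79/100
Multiply: 439 * 79/100
= 34681/100
= 34681/100

34681/100


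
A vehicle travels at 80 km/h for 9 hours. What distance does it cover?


Using distance = speed * time
Speed = 80 km/h
Time = 9 hours
Distance = 80 * 9
= 720 km

720


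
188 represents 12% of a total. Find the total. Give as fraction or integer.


Given: 188 is 12% of the whole
Set up: 188 = 12/100 * whole
whole = 188 * 100 / 12
whole = 18800 / 12
whole = 4700/3

4700/3


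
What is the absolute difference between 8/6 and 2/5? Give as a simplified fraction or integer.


Simplify: 8/6 = 4/3 and 2/5 = 2/5
Find common denominator: LCD = 15
Convert: 20/15 and 6/15
Difference = |20 - 6|/15 = 14/15
Simplified = 14/15

14/15


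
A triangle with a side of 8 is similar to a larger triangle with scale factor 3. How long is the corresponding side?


Similar triangles have proportional sides
Scale factor = 3
Smaller side = 8
Corresponding larger side = 8 * 3
= 24

24


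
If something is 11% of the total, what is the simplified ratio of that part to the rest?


Part = 11%, Remainder = 89%
Ratio = 11:89
GCD(11, 89) = 1
Simplify: 11:89 = 11:89

11:89


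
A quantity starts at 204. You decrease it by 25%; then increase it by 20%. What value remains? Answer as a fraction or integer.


Start with 204.
Step 1: Decrease by 25%: 204 * 75/100 = 153
Step 2: Increase by 20%: 153 * 120/100 = 918/5
Final result = 918/5

918/5


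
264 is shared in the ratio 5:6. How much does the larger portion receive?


Total parts = 5 + 6 = 11
Value per part = 264 / 11 = 24
First share = 5 * 24 = 120
Second share = 6 * 24 = 144
Larger share = 144

144


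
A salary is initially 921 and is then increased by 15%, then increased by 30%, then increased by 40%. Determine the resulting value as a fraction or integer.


Start: 921
Step 1: increase by 15% => multiply by 115/100
  921 * 115/100 = 21183/20
Step 2: increase by 30% => multiply by 130/100
  21183/20 * 130/100 = 275379/200
Step 3: increase by 40% => multiply by 140/100
  275379/200 * 140/100 = 1927653/1000
Final value = 1927653/1000

1927653/1000


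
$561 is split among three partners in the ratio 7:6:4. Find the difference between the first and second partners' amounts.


Total parts = 7 + 6 + 4 = 17
Value per part = 561 / 17 = 33
Shares: 7*33=231, 6*33=198, 4*33=132
First share = 231, second share = 198
Difference = |231 - 198| = 33

33


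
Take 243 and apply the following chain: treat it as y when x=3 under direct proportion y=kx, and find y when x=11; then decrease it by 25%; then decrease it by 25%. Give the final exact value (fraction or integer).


Start with 243.
Step 1: Direct prop: k = (243)/3; new y = k*11 = 243*11/3 = 891
Step 2: Decrease by 25%: 891 * 75/100 = 2673/4
Step 3: Decrease by 25%: 2673/4 * 75/100 = 8019/16
Final result = 8019/16

8019/16


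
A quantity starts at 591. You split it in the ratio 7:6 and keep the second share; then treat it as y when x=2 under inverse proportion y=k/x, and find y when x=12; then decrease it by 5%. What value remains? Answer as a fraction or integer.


Start with 591.
Step 1: Split 7:6, second share = 591 * 6/13 = 3546/13
Step 2: Inverse prop: k = (3546/13)*2; new y = k/12 = 3546/13*2/12 = 591/13
Step 3: Decrease by 5%: 591/13 * 95/100 = 11229/260
Final result = 11229/260

11229/260


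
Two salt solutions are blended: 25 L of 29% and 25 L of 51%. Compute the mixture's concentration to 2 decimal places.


Solute in mixture 1 = 29% of 25 L = 25*29/100 = 29/4 L
Solute in mixture 2 = 51% of 25 L = 25*51/100 = 51/4 L
Total solute = 29/4 + 51/4 = 20 L
Total volume = 25 + 25 = 50 L
Final concentration = 20/50 * 100 = 40.00%

40.00


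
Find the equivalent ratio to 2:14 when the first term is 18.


Original ratio: 2:14
First term target: 18
Scale factor = 18 / 2 = 9
Multiply second term: 14 * 9 = 126
Equivalent ratio = 18:126

18:126


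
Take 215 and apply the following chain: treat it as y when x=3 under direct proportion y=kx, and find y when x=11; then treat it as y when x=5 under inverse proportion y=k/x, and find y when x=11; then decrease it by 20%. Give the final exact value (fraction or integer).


Start with 215.
Step 1: Direct prop: k = (215)/3; new y = k*11 = 215*11/3 = 2365/3
Step 2: Inverse prop: k = (2365/3)*5; new y = k/11 = 2365/3*5/11 = 1075/3
Step 3: Decrease by 20%: 1075/3 * 80/100 = 860/3
Final result = 860/3

860/3


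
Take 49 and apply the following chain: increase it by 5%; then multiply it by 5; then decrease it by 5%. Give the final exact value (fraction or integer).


Start with 49.
Step 1: Increase by 5%: 49 * 105/100 = 1029/20
Step 2: Multiply by 5: 1029/20 * 5 = 1029/4
Step 3: Decrease by 5%: 1029/4 * 95/100 = 19551/80
Final result = 19551/80

19551/80


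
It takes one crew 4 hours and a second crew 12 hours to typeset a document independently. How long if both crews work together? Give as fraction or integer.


Rate of A = 1/4 job per hour
Rate of B = 1/12 job per hour
Combined rate = 1/4 + 1/12
Find common denominator: (12 + 4)/(4*12) = 16/48
Combined rate = 1/3 job per hour
Time together = 1 / (1/3) = 3 hours

3


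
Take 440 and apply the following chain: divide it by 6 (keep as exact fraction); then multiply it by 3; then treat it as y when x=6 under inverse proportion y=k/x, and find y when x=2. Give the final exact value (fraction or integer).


Start with 440.
Step 1: Divide by 6: 440 / 6 = 220/3
Step 2: Multiply by 3: 220/3 * 3 = 220
Step 3: Inverse prop: k = (220)*6; new y = k/2 = 220*6/2 = 660
Final result = 660

660


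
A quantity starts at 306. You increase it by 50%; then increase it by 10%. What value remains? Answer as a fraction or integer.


Start with 306.
Step 1: Increase by 50%: 306 * 150/100 = 459
Step 2: Increase by 10%: 459 * 110/100 = 5049/10
Final result = 5049/10

5049/10


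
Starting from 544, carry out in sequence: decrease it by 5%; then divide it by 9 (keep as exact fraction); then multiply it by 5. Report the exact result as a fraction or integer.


Start with 544.
Step 1: Decrease by 5%: 544 * 95/100 = 2584/5
Step 2: Divide by 9: 2584/5 / 9 = 2584/45
Step 3: Multiply by 5: 2584/45 * 5 = 2584/9
Final result = 2584/9

2584/9


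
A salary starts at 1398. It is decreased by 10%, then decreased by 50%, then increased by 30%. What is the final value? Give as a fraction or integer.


Start: 1398
Step 1: decrease by 10% => multiply by 90/100
  1398 * 90/100 = 6291/5
Step 2: decrease by 50% => multiply by 50/100
  6291/5 * 50/100 = 6291/10
Step 3: increase by 30% => multiply by 130/100
  6291/10 * 130/100 = 81783/100
Final value = 81783/100

81783/100


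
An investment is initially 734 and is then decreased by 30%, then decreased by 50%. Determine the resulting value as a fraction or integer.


Start: 734
Step 1: decrease by 30% => multiply by 70/100
  734 * 70/100 = 2569/5
Step 2: decrease by 50% => multiply by 50/100
  2569/5 * 50/100 = 2569/10
Final value = 2569/10

2569/10


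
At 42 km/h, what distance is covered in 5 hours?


Using distance = speed * time
Speed = 42 km/h
Time = 5 hours
Distance = 42 * 5
= 210 km

210


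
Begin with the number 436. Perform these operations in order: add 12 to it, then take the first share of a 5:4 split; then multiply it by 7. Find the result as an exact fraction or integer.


Start with 436.
Step 1: Add 12: 436+12=448; split 5:4 first = 448*5/9 = 2240/9
Step 2: Multiply by 7: 2240/9 * 7 = 15680/9
Final result = 15680/9

15680/9


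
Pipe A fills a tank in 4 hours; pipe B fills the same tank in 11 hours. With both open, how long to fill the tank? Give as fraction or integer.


Rate of A = 1/4 job per hour
Rate of B = 1/11 job per hour
Combined rate = 1/4 + 1/11
Find common denominator: (11 + 4)/(4*11) = 15/44
Combined rate = 15/44 job per hour
Time together = 1 / (15/44) = 44/15 hours

44/15


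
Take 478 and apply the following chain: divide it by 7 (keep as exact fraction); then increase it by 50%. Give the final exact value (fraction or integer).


Start with 478.
Step 1: Divide by 7: 478 / 7 = 478/7
Step 2: Increase by 50%: 478/7 * 150/100 = 717/7
Final result = 717/7

717/7


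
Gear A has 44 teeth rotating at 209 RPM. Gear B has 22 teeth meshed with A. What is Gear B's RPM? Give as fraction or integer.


Gear ratio: teeth_A * RPM_A = teeth_B * RPM_B
44 * 209 = 22 * RPM_B
9196 = 22 * RPM_B
RPM_B = 9196 / 22
RPM_B = 418

418


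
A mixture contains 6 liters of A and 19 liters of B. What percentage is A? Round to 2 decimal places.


Volume of A = 6 L
Volume of B = 19 L
Total volume = 6 + 19 = 25 L
Percentage of A = (6/25) * 100
= 24.00%

24.00


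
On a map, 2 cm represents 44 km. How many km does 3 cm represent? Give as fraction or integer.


Map scale: 2 cm = 44 km
Measured distance on map = 3 cm
Set up proportion: 3 * 44 / 2
= 132 / 2
= 66 km

66


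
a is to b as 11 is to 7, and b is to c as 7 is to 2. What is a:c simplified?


Given a:b = 11:7 and b:c = 7:2
Make b consistent. Multiply first ratio by 7: a:b = 77:49
Multiply second ratio by 7: b:c = 49:14
Now b = 49 in both, so a:b:c = 77:49:14
Therefore a:c = 77:14
Simplify by GCD: a:c = 11:2

11:2


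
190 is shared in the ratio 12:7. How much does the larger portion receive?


Total parts = 12 + 7 = 19
Value per part = 190 / 19 = 10
First share = 12 * 10 = 120
Second share = 7 * 10 = 70
Larger share = 120

120


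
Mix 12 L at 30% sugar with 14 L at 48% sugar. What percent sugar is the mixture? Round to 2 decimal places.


Solute in mixture 1 = 30% of 12 L = 12*30/100 = 18/5 L
Solute in mixture 2 = 48% of 14 L = 14*48/100 = 168/25 L
Total solute = 18/5 + 168/25 = 258/25 L
Total volume = 12 + 14 = 26 L
Final concentration = 258/25/26 * 100 = 39.69%

39.69


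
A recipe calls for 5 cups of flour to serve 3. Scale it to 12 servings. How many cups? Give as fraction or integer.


Original: 5 cups for 3 servings
Target servings = 12
Scaling factor = 12/3
New amount = 5 * 12/3
= 60/3
= 20 cups

20


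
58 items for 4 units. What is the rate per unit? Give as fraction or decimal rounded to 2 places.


Total items = 58
Number of units = 4
Unit rate = 58 / 4
= 14.50 items per unit

14.50


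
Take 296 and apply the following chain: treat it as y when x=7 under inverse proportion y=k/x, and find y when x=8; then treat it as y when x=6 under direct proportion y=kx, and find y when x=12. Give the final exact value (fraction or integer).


Start with 296.
Step 1: Inverse prop: k = (296)*7; new y = k/8 = 296*7/8 = 259
Step 2: Direct prop: k = (259)/6; new y = k*12 = 259*12/6 = 518
Final result = 518

518


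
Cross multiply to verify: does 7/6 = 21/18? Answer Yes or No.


Cross multiply to check 7/6 = 21/18
Left cross product: 7 * 18 = 126
Right cross product: 6 * 21 = 126
126 = 126
Equal, so proportions match => Yes

Yes


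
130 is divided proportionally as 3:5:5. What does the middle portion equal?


Ratio = 3:5:5
Total parts = 3 + 5 + 5 = 13
Value per part = 130 / 13 = 10
First share = 3 * 10 = 30
Middle share = 5 * 10 = 50
Third share = 5 * 10 = 50

50


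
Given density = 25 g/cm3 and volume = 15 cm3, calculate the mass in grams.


Using mass = density * volume
Density = 25 g/cm3
Volume = 15 cm3
Mass = 25 * 15
= 375 g

375


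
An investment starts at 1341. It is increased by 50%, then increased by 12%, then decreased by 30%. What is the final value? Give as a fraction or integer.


Start: 1341
Step 1: increase by 50% => multiply by 150/100
  1341 * 150/100 = 4023/2
Step 2: increase by 12% => multiply by 112/100
  4023/2 * 112/100 = 56322/25
Step 3: decrease by 30% => multiply by 70/100
  56322/25 * 70/100 = 197127/125
Final value = 197127/125

197127/125


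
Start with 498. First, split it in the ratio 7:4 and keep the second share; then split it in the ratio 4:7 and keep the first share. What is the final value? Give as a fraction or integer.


Start with 498.
Step 1: Split 7:4, second share = 498 * 4/11 = 1992/11
Step 2: Split 4:7, first share = 1992/11 * 4/11 = 7968/121
Final result = 7968/121

7968/121


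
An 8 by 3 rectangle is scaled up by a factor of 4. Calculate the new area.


Original dimensions: 8 x 3
Enlargement factor = 4
New width = 8 * 4 = 32
New height = 3 * 4 = 12
New area = 32 * 12 = 384

384


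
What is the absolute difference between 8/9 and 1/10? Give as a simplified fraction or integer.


Simplify: 8/9 = 8/9 and 1/10 = 1/10
Find common denominator: LCD = 90
Convert: 80/90 and 9/90
Difference = |80 - 9|/90 = 71/90
Simplified = 71/90

71/90
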